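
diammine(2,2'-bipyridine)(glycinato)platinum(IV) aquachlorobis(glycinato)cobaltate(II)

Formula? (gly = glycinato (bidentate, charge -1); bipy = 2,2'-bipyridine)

[Pt(bipy)(gly)(NH3)2][CoCl(gly)2(H2O)]3

Cation [Pt…]: ligand charges -1, Pt(IV) ⇒ ion charge 3+.
Anion [Co…]: ligand charges -3, Co(II) ⇒ ion charge 1−.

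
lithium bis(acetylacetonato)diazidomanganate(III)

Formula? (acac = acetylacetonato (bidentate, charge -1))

Li[Mn(acac)2(N3)2]

Ligands: 2 azido (N3, -1), 2 acetylacetonato (acac, -1). Ligand charge sum = -4.
Charge balance with lithium (+1) requires 1 complex ion per 1 lithium.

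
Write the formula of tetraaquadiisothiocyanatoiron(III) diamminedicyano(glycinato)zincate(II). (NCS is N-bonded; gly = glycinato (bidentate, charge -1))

Cation [Fe…]: ligand charges -2, Fe(III) ⇒ ion charge 1+.
Anion [Zn…]: ligand charges -3, Zn(II) ⇒ ion charge 1−.
One 1+ cation balances one 1− anion.

[Fe(H2O)4(NCS)2][Zn(CN)2(gly)(NH3)2]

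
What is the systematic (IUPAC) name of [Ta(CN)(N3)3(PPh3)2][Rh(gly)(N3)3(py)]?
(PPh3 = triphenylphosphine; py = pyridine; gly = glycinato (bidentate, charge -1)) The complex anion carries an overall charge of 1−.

triazidocyanobis(triphenylphosphine)tantalum(V) triazido(glycinato)(pyridine)rhodate(III)

Both ions are complex: the cation is named first with the plain metal name, the anion second with the -ate form; each ion's ligands are alphabetised independently.
The complex anion is given as 1−; its ligand charges sum to -4, so Rh = +3.
A 1:1 salt means the cation carries the equal and opposite charge, 1+.
Cation: ligand charges sum to -4; for the ion to be 1+, Ta = +5.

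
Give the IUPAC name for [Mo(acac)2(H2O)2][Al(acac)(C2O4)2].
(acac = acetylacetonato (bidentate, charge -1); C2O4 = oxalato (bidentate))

bis(acetylacetonato)diaquamolybdenum(IV) (acetylacetonato)dioxalatoaluminate(III)

Aluminium is always +3 in its complexes; the anion's ligand charges sum to -5, so the complex anion is 2−.
A 1:1 salt means the cation carries the equal and opposite charge, 2+.
Cation: ligand charges sum to -2; for the ion to be 2+, Mo = +4.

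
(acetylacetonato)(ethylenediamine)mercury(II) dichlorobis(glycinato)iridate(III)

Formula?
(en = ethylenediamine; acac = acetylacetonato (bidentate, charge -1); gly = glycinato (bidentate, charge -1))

[Hg(acac)(en)][IrCl2(gly)2]

Cation [Hg…]: ligand charges -1, Hg(II) ⇒ ion charge 1+.
Anion [Ir…]: ligand charges -4, Ir(III) ⇒ ion charge 1−.
One 1+ cation balances one 1− anion.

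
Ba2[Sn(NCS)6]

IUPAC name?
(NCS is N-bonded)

The 2 barium counter-ions carry a total charge of +4, so each complex ion is 4−.
Ligand charges: 6×isothiocyanato (-1 each); total -6. So Sn + (-6) = 4−, giving Sn = +2.
The complex ion is anionic, so tin takes the -ate form stannate(II).

barium hexaisothiocyanatostannate(II)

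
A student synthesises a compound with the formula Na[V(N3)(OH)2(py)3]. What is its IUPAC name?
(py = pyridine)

The 1 sodium counter-ion carries a total charge of +1, so each complex ion is 1−.
Ligand charges: 3×pyridine (neutral), 1×azido (-1 each), 2×hydroxo (-1 each); total -3. So V + (-3) = 1−, giving V = +2.
Ligands are named alphabetically: azido before hydroxo before pyridine.
The complex ion is anionic, so vanadium takes the -ate form vanadate(II).

sodium azidodihydroxotris(pyridine)vanadate(II)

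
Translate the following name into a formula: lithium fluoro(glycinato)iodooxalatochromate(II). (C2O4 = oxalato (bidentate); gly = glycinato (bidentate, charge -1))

Ligands: 1 oxalato (C2O4, -2), 1 iodo (I, -1), 1 fluoro (F, -1), 1 glycinato (gly, -1). Ligand charge sum = -5.
Charge balance with lithium (+1) requires 1 complex ion per 3 lithium.

Li3[Cr(C2O4)F(gly)I]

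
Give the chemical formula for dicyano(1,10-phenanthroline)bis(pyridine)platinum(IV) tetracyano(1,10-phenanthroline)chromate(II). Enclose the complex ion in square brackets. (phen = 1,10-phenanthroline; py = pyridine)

Cation [Pt…]: ligand charges -2, Pt(IV) ⇒ ion charge 2+.
Anion [Cr…]: ligand charges -4, Cr(II) ⇒ ion charge 2−.

[Pt(CN)2(phen)(py)2][Cr(CN)4(phen)]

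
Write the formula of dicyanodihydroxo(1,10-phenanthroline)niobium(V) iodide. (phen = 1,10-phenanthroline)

[Nb(CN)2(OH)2(phen)]I

Ligands: 2 cyano (CN, -1), 1 1,10-phenanthroline (phen, neutral), 2 hydroxo (OH, -1). Ligand charge sum = -4.
With Nb in oxidation state +5, the complex ion is [Nb...]^1+.
Charge balance with iodide (-1) requires 1 complex ion per 1 iodide.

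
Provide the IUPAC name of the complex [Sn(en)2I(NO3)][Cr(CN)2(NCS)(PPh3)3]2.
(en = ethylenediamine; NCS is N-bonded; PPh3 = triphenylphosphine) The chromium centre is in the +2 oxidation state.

Both ions are complex: the cation is named first with the plain metal name, the anion second with the -ate form; each ion's ligands are alphabetised independently.
Cr is given as +2; the anion's ligand charges sum to -3, so the complex anion is 1−.
With 2 anions per cation, the cation must be 2×1 = 2+.
Cation: ligand charges sum to -2; for the ion to be 2+, Sn = +4.

bis(ethylenediamine)iodonitratotin(IV) dicyanoisothiocyanatotris(triphenylphosphine)chromate(II)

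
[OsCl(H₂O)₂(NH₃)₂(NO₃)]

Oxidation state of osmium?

No counter-ion: the bracketed complex is neutral.
Ligand charges: 1×Cl = -1; 1×NO3 = -1; 2×NH3 neutral; 2×H2O neutral; sum -2.
Os + (-2) = 0 ⇒ Os is +2.

+2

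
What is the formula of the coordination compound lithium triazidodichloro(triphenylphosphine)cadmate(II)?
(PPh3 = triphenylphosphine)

Ligands: 1 triphenylphosphine (PPh3, neutral), 2 chloro (Cl, -1), 3 azido (N3, -1). Ligand charge sum = -5.
With Cd in oxidation state +2, the complex ion is [Cd...]^3−.
Charge balance with lithium (+1) requires 1 complex ion per 3 lithium.

Li3[CdCl2(N3)3(PPh3)]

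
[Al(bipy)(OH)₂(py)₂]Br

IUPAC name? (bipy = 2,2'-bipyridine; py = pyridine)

(2,2'-bipyridine)dihydroxobis(pyridine)aluminium(III) bromide

The 1 bromide counter-ion carries a total charge of -1, so each complex ion is 1+.
Ligand charges: 2×hydroxo (-1 each), 1×2,2'-bipyridine (neutral), 2×pyridine (neutral); total -2. So Al + (-2) = 1+, giving Al = +3.
Ligands are named alphabetically: bipyridine before hydroxo before pyridine.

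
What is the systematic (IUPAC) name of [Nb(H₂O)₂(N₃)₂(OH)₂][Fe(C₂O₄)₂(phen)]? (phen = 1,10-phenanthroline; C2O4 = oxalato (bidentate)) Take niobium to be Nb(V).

diaquadiazidodihydroxoniobium(V) dioxalato(1,10-phenanthroline)ferrate(III)

Both ions are complex: the cation is named first with the plain metal name, the anion second with the -ate form; each ion's ligands are alphabetised independently.
Nb is given as +5; the cation's ligand charges sum to -4, so the complex cation is 1+.
A 1:1 salt means the anion carries the equal and opposite charge, 1−.
Anion: ligand charges sum to -4; for the ion to be 1−, Fe = +3.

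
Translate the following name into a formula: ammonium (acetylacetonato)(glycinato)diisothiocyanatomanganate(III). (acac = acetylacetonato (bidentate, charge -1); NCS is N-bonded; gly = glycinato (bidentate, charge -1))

NH4[Mn(acac)(gly)(NCS)2]

Ligands: 1 acetylacetonato (acac, -1), 2 isothiocyanato (NCS, -1), 1 glycinato (gly, -1). Ligand charge sum = -4.
With Mn in oxidation state +3, the complex ion is [Mn...]^1−.
Charge balance with ammonium (+1) requires 1 complex ion per 1 ammonium.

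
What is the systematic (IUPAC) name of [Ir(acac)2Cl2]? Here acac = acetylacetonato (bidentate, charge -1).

bis(acetylacetonato)dichloroiridium(IV)

There is no counter-ion, so the complex is neutral overall.
Ligand charges: 2×acetylacetonato (-1 each), 2×chloro (-1 each); total -4. So Ir + (-4) = 0, giving Ir = +4.
Ligands are named alphabetically: acetylacetonato before chloro.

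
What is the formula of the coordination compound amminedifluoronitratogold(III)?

[AuF2(NH3)(NO3)]

Ligands: 1 ammine (NH3, neutral), 1 nitrato (NO3, -1), 2 fluoro (F, -1). Ligand charge sum = -3.
With Au in oxidation state +3, the complex ion is [Au...].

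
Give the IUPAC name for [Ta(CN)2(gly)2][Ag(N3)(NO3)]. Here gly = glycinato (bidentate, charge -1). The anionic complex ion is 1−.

The complex anion is given as 1−; its ligand charges sum to -2, so Ag = +1.
A 1:1 salt means the cation carries the equal and opposite charge, 1+.
Cation: ligand charges sum to -4; for the ion to be 1+, Ta = +5.

dicyanobis(glycinato)tantalum(V) azidonitratoargentate(I)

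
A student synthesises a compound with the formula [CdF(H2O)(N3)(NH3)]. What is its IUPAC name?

There is no counter-ion, so the complex is neutral overall.
Ligand charges: 1×ammine (neutral), 1×fluoro (-1 each), 1×azido (-1 each), 1×aqua (neutral); total -2. So Cd + (-2) = 0, giving Cd = +2.
Ligands are named alphabetically: ammine before aqua before azido before fluoro.

ammineaquaazidofluorocadmium(II)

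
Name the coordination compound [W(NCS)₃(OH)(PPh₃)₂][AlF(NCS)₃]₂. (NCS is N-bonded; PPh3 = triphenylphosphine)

Both ions are complex: the cation is named first with the plain metal name, the anion second with the -ate form; each ion's ligands are alphabetised independently.
Aluminium is always +3 in its complexes; the anion's ligand charges sum to -4, so the complex anion is 1−.
With 2 anions per cation, the cation must be 2×1 = 2+.
Cation: ligand charges sum to -4; for the ion to be 2+, W = +6.

hydroxotriisothiocyanatobis(triphenylphosphine)tungsten(VI) fluorotriisothiocyanatoaluminate(III)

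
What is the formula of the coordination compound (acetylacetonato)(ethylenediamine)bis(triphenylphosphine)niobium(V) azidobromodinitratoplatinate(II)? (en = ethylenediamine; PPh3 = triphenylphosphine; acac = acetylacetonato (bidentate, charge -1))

[Nb(acac)(en)(PPh3)2][PtBr(N3)(NO3)2]2

Cation [Nb…]: ligand charges -1, Nb(V) ⇒ ion charge 4+.
Anion [Pt…]: ligand charges -4, Pt(II) ⇒ ion charge 2−.
One 4+ cation requires 2 of the 2− anion.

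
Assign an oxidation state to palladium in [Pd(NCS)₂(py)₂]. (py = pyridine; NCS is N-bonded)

+2

No counter-ion: the bracketed complex is neutral.
Ligand charges: 2×py neutral; 2×NCS = -2; sum -2.
Pd + (-2) = 0 ⇒ Pd is +2.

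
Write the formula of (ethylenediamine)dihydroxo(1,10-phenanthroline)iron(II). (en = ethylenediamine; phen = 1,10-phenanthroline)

[Fe(en)(OH)2(phen)]

Ligands: 1 ethylenediamine (en, neutral), 1 1,10-phenanthroline (phen, neutral), 2 hydroxo (OH, -1). Ligand charge sum = -2.
With Fe in oxidation state +2, the complex ion is [Fe...].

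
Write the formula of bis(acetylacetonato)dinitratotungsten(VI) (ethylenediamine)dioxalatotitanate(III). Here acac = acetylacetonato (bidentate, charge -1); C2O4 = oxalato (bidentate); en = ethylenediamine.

[W(acac)2(NO3)2][Ti(C2O4)2(en)]2

Cation [W…]: ligand charges -4, W(VI) ⇒ ion charge 2+.
Anion [Ti…]: ligand charges -4, Ti(III) ⇒ ion charge 1−.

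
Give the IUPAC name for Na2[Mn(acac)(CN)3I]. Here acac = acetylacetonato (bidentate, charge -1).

sodium (acetylacetonato)tricyanoiodomanganate(III)

The 2 sodium counter-ions carry a total charge of +2, so each complex ion is 2−.
Ligand charges: 1×iodo (-1 each), 3×cyano (-1 each), 1×acetylacetonato (-1 each); total -5. So Mn + (-5) = 2−, giving Mn = +3.
The complex ion is anionic, so manganese takes the -ate form manganate(III).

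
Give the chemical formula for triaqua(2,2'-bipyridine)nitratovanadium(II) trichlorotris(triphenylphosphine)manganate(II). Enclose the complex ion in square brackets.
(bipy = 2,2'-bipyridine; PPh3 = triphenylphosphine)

[V(bipy)(H2O)3(NO3)][MnCl3(PPh3)3]

Cation [V…]: ligand charges -1, V(II) ⇒ ion charge 1+.
Anion [Mn…]: ligand charges -3, Mn(II) ⇒ ion charge 1−.
One 1+ cation balances one 1− anion.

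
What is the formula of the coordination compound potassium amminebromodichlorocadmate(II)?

K[CdBrCl2(NH3)]

Ligands: 1 bromo (Br, -1), 2 chloro (Cl, -1), 1 ammine (NH3, neutral). Ligand charge sum = -3.
Charge balance with potassium (+1) requires 1 complex ion per 1 potassium.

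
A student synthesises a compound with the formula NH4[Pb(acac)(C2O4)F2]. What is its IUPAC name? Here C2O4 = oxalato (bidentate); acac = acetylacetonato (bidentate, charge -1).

The 1 ammonium counter-ion carries a total charge of +1, so each complex ion is 1−.
Ligand charges: 1×oxalato (-2 each), 1×acetylacetonato (-1 each), 2×fluoro (-1 each); total -5. So Pb + (-5) = 1−, giving Pb = +4.
Ligands are named alphabetically: acetylacetonato before fluoro before oxalato.
The complex ion is anionic, so lead takes the -ate form plumbate(IV).

ammonium (acetylacetonato)difluorooxalatoplumbate(IV)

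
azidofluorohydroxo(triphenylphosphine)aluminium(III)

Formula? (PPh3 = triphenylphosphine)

[AlF(N3)(OH)(PPh3)]

Ligands: 1 fluoro (F, -1), 1 azido (N3, -1), 1 hydroxo (OH, -1), 1 triphenylphosphine (PPh3, neutral). Ligand charge sum = -3.
With Al in oxidation state +3, the complex ion is [Al...].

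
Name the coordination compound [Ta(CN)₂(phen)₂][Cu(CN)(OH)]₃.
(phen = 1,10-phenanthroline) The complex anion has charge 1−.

Both ions are complex: the cation is named first with the plain metal name, the anion second with the -ate form; each ion's ligands are alphabetised independently.
The complex anion is given as 1−; its ligand charges sum to -2, so Cu = +1.
With 3 anions per cation, the cation must be 3×1 = 3+.
Cation: ligand charges sum to -2; for the ion to be 3+, Ta = +5.

dicyanobis(1,10-phenanthroline)tantalum(V) cyanohydroxocuprate(I)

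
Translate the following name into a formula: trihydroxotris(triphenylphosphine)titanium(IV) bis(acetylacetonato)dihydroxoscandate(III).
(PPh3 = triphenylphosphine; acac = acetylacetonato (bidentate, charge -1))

[Ti(OH)3(PPh3)3][Sc(acac)2(OH)2]

Cation [Ti…]: ligand charges -3, Ti(IV) ⇒ ion charge 1+.
Anion [Sc…]: ligand charges -4, Sc(III) ⇒ ion charge 1−.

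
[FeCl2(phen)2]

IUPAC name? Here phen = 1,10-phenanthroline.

dichlorobis(1,10-phenanthroline)iron(II)

There is no counter-ion, so the complex is neutral overall.
Ligand charges: 2×1,10-phenanthroline (neutral), 2×chloro (-1 each); total -2. So Fe + (-2) = 0, giving Fe = +2.
Ligands are named alphabetically: chloro before phenanthroline.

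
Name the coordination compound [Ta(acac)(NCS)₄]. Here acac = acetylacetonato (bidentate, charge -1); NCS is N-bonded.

There is no counter-ion, so the complex is neutral overall.
Ligand charges: 1×acetylacetonato (-1 each), 4×isothiocyanato (-1 each); total -5. So Ta + (-5) = 0, giving Ta = +5.
Ligands are named alphabetically: acetylacetonato before isothiocyanato.

(acetylacetonato)tetraisothiocyanatotantalum(V)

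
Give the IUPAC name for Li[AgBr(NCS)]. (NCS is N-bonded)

lithium bromoisothiocyanatoargentate(I)

The 1 lithium counter-ion carries a total charge of +1, so each complex ion is 1−.
Ligand charges: 1×isothiocyanato (-1 each), 1×bromo (-1 each); total -2. So Ag + (-2) = 1−, giving Ag = +1.
The complex ion is anionic, so silver takes the -ate form argentate(I).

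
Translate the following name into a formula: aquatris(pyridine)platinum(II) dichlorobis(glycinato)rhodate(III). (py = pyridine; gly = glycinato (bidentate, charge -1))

Cation [Pt…]: ligand charges 0, Pt(II) ⇒ ion charge 2+.
Anion [Rh…]: ligand charges -4, Rh(III) ⇒ ion charge 1−.
One 2+ cation requires 2 of the 1− anion.

[Pt(H2O)(py)3][RhCl2(gly)2]2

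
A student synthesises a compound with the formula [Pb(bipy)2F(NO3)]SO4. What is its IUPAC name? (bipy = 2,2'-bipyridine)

The 1 sulfate counter-ion carries a total charge of -2, so each complex ion is 2+.
Ligand charges: 1×nitrato (-1 each), 1×fluoro (-1 each), 2×2,2'-bipyridine (neutral); total -2. So Pb + (-2) = 2+, giving Pb = +4.
Ligands are named alphabetically: bipyridine before fluoro before nitrato.

bis(2,2'-bipyridine)fluoronitratolead(IV) sulfate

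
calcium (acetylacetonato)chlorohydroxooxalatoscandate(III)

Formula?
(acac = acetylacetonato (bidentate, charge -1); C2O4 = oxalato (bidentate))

Ligands: 1 chloro (Cl, -1), 1 acetylacetonato (acac, -1), 1 hydroxo (OH, -1), 1 oxalato (C2O4, -2). Ligand charge sum = -5.
With Sc in oxidation state +3, the complex ion is [Sc...]^2−.
Charge balance with calcium (+2) requires 1 complex ion per 1 calcium.

Ca[Sc(acac)(C2O4)Cl(OH)]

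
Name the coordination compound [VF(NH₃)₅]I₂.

pentaamminefluorovanadium(III) iodide

The 2 iodide counter-ions carry a total charge of -2, so each complex ion is 2+.
Ligand charges: 1×fluoro (-1 each), 5×ammine (neutral); total -1. So V + (-1) = 2+, giving V = +3.
Ligands are named alphabetically: ammine before fluoro.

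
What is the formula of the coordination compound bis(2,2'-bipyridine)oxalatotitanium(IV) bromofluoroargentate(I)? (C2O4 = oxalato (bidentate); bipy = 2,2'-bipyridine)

Cation [Ti…]: ligand charges -2, Ti(IV) ⇒ ion charge 2+.
Anion [Ag…]: ligand charges -2, Ag(I) ⇒ ion charge 1−.

[Ti(bipy)2(C2O4)][AgBrF]2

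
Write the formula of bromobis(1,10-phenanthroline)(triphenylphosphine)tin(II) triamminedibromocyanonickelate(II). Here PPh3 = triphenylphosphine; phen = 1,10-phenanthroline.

[SnBr(phen)2(PPh3)][NiBr2(CN)(NH3)3]

Cation [Sn…]: ligand charges -1, Sn(II) ⇒ ion charge 1+.
Anion [Ni…]: ligand charges -3, Ni(II) ⇒ ion charge 1−.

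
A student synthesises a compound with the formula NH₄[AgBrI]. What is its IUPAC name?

ammonium bromoiodoargentate(I)

The 1 ammonium counter-ion carries a total charge of +1, so each complex ion is 1−.
Ligand charges: 1×bromo (-1 each), 1×iodo (-1 each); total -2. So Ag + (-2) = 1−, giving Ag = +1.
Ligands are named alphabetically: bromo before iodo.
The complex ion is anionic, so silver takes the -ate form argentate(I).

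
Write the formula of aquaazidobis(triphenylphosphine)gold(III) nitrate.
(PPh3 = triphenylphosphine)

Ligands: 1 azido (N3, -1), 1 aqua (H2O, neutral), 2 triphenylphosphine (PPh3, neutral). Ligand charge sum = -1.
With Au in oxidation state +3, the complex ion is [Au...]^2+.
Charge balance with nitrate (-1) requires 1 complex ion per 2 nitrate.

[Au(H2O)(N3)(PPh3)2](NO3)2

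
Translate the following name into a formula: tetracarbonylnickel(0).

[Ni(CO)4]

Ligands: 4 carbonyl (CO, neutral). Ligand charge sum = 0.
With Ni in oxidation state 0, the complex ion is [Ni...].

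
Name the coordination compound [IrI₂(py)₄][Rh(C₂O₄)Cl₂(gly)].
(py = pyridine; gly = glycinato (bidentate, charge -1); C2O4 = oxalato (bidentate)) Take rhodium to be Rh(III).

Rh is given as +3; the anion's ligand charges sum to -5, so the complex anion is 2−.
A 1:1 salt means the cation carries the equal and opposite charge, 2+.
Cation: ligand charges sum to -2; for the ion to be 2+, Ir = +4.

diiodotetrakis(pyridine)iridium(IV) dichloro(glycinato)oxalatorhodate(III)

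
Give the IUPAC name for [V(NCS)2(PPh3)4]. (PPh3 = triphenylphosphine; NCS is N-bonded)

diisothiocyanatotetrakis(triphenylphosphine)vanadium(II)

There is no counter-ion, so the complex is neutral overall.
Ligand charges: 4×triphenylphosphine (neutral), 2×isothiocyanato (-1 each); total -2. So V + (-2) = 0, giving V = +2.
Ligands are named alphabetically: isothiocyanato before triphenylphosphine.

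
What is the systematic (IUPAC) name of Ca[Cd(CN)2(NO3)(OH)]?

calcium dicyanohydroxonitratocadmate(II)

The 1 calcium counter-ion carries a total charge of +2, so each complex ion is 2−.
Ligand charges: 1×hydroxo (-1 each), 2×cyano (-1 each), 1×nitrato (-1 each); total -4. So Cd + (-4) = 2−, giving Cd = +2.
The complex ion is anionic, so cadmium takes the -ate form cadmate(II).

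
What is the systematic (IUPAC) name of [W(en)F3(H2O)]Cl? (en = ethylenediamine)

The 1 chloride counter-ion carries a total charge of -1, so each complex ion is 1+.
Ligand charges: 1×ethylenediamine (neutral), 3×fluoro (-1 each), 1×aqua (neutral); total -3. So W + (-3) = 1+, giving W = +4.
Ligands are named alphabetically: aqua before ethylenediamine before fluoro.

aqua(ethylenediamine)trifluorotungsten(IV) chloride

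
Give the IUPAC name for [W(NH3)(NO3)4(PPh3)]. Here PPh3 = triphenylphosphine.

There is no counter-ion, so the complex is neutral overall.
Ligand charges: 1×ammine (neutral), 4×nitrato (-1 each), 1×triphenylphosphine (neutral); total -4. So W + (-4) = 0, giving W = +4.
Ligands are named alphabetically: ammine before nitrato before triphenylphosphine.

amminetetranitrato(triphenylphosphine)tungsten(IV)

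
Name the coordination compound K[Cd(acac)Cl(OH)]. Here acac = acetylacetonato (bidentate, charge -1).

The 1 potassium counter-ion carries a total charge of +1, so each complex ion is 1−.
Ligand charges: 1×acetylacetonato (-1 each), 1×hydroxo (-1 each), 1×chloro (-1 each); total -3. So Cd + (-3) = 1−, giving Cd = +2.
Ligands are named alphabetically: acetylacetonato before chloro before hydroxo.
The complex ion is anionic, so cadmium takes the -ate form cadmate(II).

potassium (acetylacetonato)chlorohydroxocadmate(II)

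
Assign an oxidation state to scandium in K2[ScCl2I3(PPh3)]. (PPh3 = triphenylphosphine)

2 potassium outside the brackets (+1 each) → the complex ion is 2−.
Ligand charges: 2×Cl = -2; 3×I = -3; 1×PPh3 neutral; sum -5.
Sc + (-5) = 2− ⇒ Sc is +3.

+3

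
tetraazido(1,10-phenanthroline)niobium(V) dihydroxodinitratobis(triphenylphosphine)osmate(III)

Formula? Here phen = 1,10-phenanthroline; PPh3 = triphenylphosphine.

Cation [Nb…]: ligand charges -4, Nb(V) ⇒ ion charge 1+.
Anion [Os…]: ligand charges -4, Os(III) ⇒ ion charge 1−.
One 1+ cation balances one 1− anion.

[Nb(N3)4(phen)][Os(NO3)2(OH)2(PPh3)2]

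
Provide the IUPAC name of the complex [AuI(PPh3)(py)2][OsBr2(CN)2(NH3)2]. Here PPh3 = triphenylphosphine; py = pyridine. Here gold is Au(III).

Both ions are complex: the cation is named first with the plain metal name, the anion second with the -ate form; each ion's ligands are alphabetised independently.
Au is given as +3; the cation's ligand charges sum to -1, so the complex cation is 2+.
A 1:1 salt means the anion carries the equal and opposite charge, 2−.
Anion: ligand charges sum to -4; for the ion to be 2−, Os = +2.

iodobis(pyridine)(triphenylphosphine)gold(III) diamminedibromodicyanoosmate(II)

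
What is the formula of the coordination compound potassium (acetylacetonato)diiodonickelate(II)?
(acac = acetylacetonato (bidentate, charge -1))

K[Ni(acac)I2]

Ligands: 1 acetylacetonato (acac, -1), 2 iodo (I, -1). Ligand charge sum = -3.
With Ni in oxidation state +2, the complex ion is [Ni...]^1−.
Charge balance with potassium (+1) requires 1 complex ion per 1 potassium.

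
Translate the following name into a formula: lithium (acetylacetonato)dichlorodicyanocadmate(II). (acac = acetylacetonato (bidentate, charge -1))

Ligands: 2 chloro (Cl, -1), 1 acetylacetonato (acac, -1), 2 cyano (CN, -1). Ligand charge sum = -5.
Charge balance with lithium (+1) requires 1 complex ion per 3 lithium.

Li3[Cd(acac)Cl2(CN)2]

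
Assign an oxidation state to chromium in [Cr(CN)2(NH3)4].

+2

No counter-ion: the bracketed complex is neutral.
Ligand charges: 2×CN = -2; 4×NH3 neutral; sum -2.
Cr + (-2) = 0 ⇒ Cr is +2.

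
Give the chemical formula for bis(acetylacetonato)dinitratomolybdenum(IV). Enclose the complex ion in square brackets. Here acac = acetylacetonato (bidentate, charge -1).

[Mo(acac)2(NO3)2]

Ligands: 2 acetylacetonato (acac, -1), 2 nitrato (NO3, -1). Ligand charge sum = -4.
With Mo in oxidation state +4, the complex ion is [Mo...].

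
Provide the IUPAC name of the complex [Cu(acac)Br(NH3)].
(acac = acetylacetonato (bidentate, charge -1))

(acetylacetonato)amminebromocopper(II)

There is no counter-ion, so the complex is neutral overall.
Ligand charges: 1×acetylacetonato (-1 each), 1×bromo (-1 each), 1×ammine (neutral); total -2. So Cu + (-2) = 0, giving Cu = +2.
Ligands are named alphabetically: acetylacetonato before ammine before bromo.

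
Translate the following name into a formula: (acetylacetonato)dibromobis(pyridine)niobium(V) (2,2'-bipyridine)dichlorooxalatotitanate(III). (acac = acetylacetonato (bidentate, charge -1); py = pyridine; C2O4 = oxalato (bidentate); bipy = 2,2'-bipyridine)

Cation [Nb…]: ligand charges -3, Nb(V) ⇒ ion charge 2+.
Anion [Ti…]: ligand charges -4, Ti(III) ⇒ ion charge 1−.
One 2+ cation requires 2 of the 1− anion.

[Nb(acac)Br2(py)2][Ti(bipy)(C2O4)Cl2]2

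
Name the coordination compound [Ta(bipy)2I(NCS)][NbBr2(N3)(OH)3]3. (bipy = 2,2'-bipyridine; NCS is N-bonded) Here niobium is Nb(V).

bis(2,2'-bipyridine)iodoisothiocyanatotantalum(V) azidodibromotrihydroxoniobate(V)

Nb is given as +5; the anion's ligand charges sum to -6, so the complex anion is 1−.
With 3 anions per cation, the cation must be 3×1 = 3+.
Cation: ligand charges sum to -2; for the ion to be 3+, Ta = +5.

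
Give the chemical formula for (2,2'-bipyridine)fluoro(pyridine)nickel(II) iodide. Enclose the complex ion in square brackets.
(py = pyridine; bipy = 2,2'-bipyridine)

[Ni(bipy)F(py)]I

Ligands: 1 pyridine (py, neutral), 1 2,2'-bipyridine (bipy, neutral), 1 fluoro (F, -1). Ligand charge sum = -1.
With Ni in oxidation state +2, the complex ion is [Ni...]^1+.
Charge balance with iodide (-1) requires 1 complex ion per 1 iodide.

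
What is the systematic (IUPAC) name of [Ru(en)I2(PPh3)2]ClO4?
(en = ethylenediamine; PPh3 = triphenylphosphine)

The 1 perchlorate counter-ion carries a total charge of -1, so each complex ion is 1+.
Ligand charges: 2×iodo (-1 each), 1×ethylenediamine (neutral), 2×triphenylphosphine (neutral); total -2. So Ru + (-2) = 1+, giving Ru = +3.
Ligands are named alphabetically: ethylenediamine before iodo before triphenylphosphine.

(ethylenediamine)diiodobis(triphenylphosphine)ruthenium(III) perchlorate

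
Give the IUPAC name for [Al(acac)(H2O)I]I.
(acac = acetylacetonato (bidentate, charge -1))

(acetylacetonato)aquaiodoaluminium(III) iodide

The 1 iodide counter-ion carries a total charge of -1, so each complex ion is 1+.
Ligand charges: 1×iodo (-1 each), 1×aqua (neutral), 1×acetylacetonato (-1 each); total -2. So Al + (-2) = 1+, giving Al = +3.
Ligands are named alphabetically: acetylacetonato before aqua before iodo.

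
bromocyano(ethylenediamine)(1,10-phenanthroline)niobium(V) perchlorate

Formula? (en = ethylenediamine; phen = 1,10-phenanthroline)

[NbBr(CN)(en)(phen)](ClO4)3

Ligands: 1 cyano (CN, -1), 1 bromo (Br, -1), 1 ethylenediamine (en, neutral), 1 1,10-phenanthroline (phen, neutral). Ligand charge sum = -2.
With Nb in oxidation state +5, the complex ion is [Nb...]^3+.
Charge balance with perchlorate (-1) requires 1 complex ion per 3 perchlorate.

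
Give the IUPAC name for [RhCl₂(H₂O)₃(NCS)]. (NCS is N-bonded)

There is no counter-ion, so the complex is neutral overall.
Ligand charges: 2×chloro (-1 each), 1×isothiocyanato (-1 each), 3×aqua (neutral); total -3. So Rh + (-3) = 0, giving Rh = +3.
Ligands are named alphabetically: aqua before chloro before isothiocyanato.

triaquadichloroisothiocyanatorhodium(III)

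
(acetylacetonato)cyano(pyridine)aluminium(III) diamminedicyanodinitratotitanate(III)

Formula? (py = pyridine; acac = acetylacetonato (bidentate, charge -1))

[Al(acac)(CN)(py)][Ti(CN)2(NH3)2(NO3)2]

Cation [Al…]: ligand charges -2, Al(III) ⇒ ion charge 1+.
Anion [Ti…]: ligand charges -4, Ti(III) ⇒ ion charge 1−.
One 1+ cation balances one 1− anion.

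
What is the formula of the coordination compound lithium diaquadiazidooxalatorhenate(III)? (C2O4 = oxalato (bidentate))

Ligands: 2 azido (N3, -1), 2 aqua (H2O, neutral), 1 oxalato (C2O4, -2). Ligand charge sum = -4.
With Re in oxidation state +3, the complex ion is [Re...]^1−.
Charge balance with lithium (+1) requires 1 complex ion per 1 lithium.

Li[Re(C2O4)(H2O)2(N3)2]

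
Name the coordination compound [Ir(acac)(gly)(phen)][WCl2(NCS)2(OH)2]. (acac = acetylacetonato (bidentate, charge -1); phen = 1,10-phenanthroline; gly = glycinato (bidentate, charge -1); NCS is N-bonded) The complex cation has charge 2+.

(acetylacetonato)(glycinato)(1,10-phenanthroline)iridium(IV) dichlorodihydroxodiisothiocyanatotungstate(IV)

The complex cation is given as 2+; its ligand charges sum to -2, so Ir = +4.
A 1:1 salt means the anion carries the equal and opposite charge, 2−.
Anion: ligand charges sum to -6; for the ion to be 2−, W = +4.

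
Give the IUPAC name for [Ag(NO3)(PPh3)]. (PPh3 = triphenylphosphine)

nitrato(triphenylphosphine)silver(I)

There is no counter-ion, so the complex is neutral overall.
Ligand charges: 1×triphenylphosphine (neutral), 1×nitrato (-1 each); total -1. So Ag + (-1) = 0, giving Ag = +1.
Ligands are named alphabetically: nitrato before triphenylphosphine.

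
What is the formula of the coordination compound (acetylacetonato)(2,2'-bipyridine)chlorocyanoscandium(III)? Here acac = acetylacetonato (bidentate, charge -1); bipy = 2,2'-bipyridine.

[Sc(acac)(bipy)Cl(CN)]

Ligands: 1 cyano (CN, -1), 1 chloro (Cl, -1), 1 acetylacetonato (acac, -1), 1 2,2'-bipyridine (bipy, neutral). Ligand charge sum = -3.
With Sc in oxidation state +3, the complex ion is [Sc...].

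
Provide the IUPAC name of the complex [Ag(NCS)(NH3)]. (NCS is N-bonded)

ammineisothiocyanatosilver(I)

There is no counter-ion, so the complex is neutral overall.
Ligand charges: 1×isothiocyanato (-1 each), 1×ammine (neutral); total -1. So Ag + (-1) = 0, giving Ag = +1.
Ligands are named alphabetically: ammine before isothiocyanato.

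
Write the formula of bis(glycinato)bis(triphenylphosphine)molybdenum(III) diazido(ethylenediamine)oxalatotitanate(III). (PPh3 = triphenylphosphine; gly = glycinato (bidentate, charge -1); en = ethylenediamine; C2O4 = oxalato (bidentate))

[Mo(gly)2(PPh3)2][Ti(C2O4)(en)(N3)2]

Cation [Mo…]: ligand charges -2, Mo(III) ⇒ ion charge 1+.
Anion [Ti…]: ligand charges -4, Ti(III) ⇒ ion charge 1−.
One 1+ cation balances one 1− anion.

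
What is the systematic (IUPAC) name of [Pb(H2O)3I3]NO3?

The 1 nitrate counter-ion carries a total charge of -1, so each complex ion is 1+.
Ligand charges: 3×aqua (neutral), 3×iodo (-1 each); total -3. So Pb + (-3) = 1+, giving Pb = +4.
Ligands are named alphabetically: aqua before iodo.

triaquatriiodolead(IV) nitrate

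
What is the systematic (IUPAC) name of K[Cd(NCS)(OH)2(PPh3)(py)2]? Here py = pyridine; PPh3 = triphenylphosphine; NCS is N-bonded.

potassium dihydroxoisothiocyanatobis(pyridine)(triphenylphosphine)cadmate(II)

The 1 potassium counter-ion carries a total charge of +1, so each complex ion is 1−.
Ligand charges: 2×hydroxo (-1 each), 2×pyridine (neutral), 1×triphenylphosphine (neutral), 1×isothiocyanato (-1 each); total -3. So Cd + (-3) = 1−, giving Cd = +2.
Ligands are named alphabetically: hydroxo before isothiocyanato before pyridine before triphenylphosphine.
The complex ion is anionic, so cadmium takes the -ate form cadmate(II).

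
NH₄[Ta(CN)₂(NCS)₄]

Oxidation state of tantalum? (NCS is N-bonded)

1 ammonium outside the brackets (+1 each) → the complex ion is 1−.
Ligand charges: 4×NCS = -4; 2×CN = -2; sum -6.
Ta + (-6) = 1− ⇒ Ta is +5.

+5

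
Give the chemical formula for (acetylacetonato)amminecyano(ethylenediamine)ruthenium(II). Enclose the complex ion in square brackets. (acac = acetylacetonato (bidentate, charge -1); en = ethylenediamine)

[Ru(acac)(CN)(en)(NH3)]

Ligands: 1 cyano (CN, -1), 1 acetylacetonato (acac, -1), 1 ammine (NH3, neutral), 1 ethylenediamine (en, neutral). Ligand charge sum = -2.
With Ru in oxidation state +2, the complex ion is [Ru...].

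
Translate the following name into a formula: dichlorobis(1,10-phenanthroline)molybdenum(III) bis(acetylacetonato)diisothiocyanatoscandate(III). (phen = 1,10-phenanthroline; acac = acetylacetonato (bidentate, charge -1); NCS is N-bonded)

Cation [Mo…]: ligand charges -2, Mo(III) ⇒ ion charge 1+.
Anion [Sc…]: ligand charges -4, Sc(III) ⇒ ion charge 1−.
One 1+ cation balances one 1− anion.

[MoCl2(phen)2][Sc(acac)2(NCS)2]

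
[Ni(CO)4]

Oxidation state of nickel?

No counter-ion: the bracketed complex is neutral.
Ligand charges: 4×CO neutral; sum 0.
Ni + (0) = 0 ⇒ Ni is 0.

0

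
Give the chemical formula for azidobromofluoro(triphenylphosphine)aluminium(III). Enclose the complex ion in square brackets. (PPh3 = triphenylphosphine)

Ligands: 1 triphenylphosphine (PPh3, neutral), 1 azido (N3, -1), 1 bromo (Br, -1), 1 fluoro (F, -1). Ligand charge sum = -3.
With Al in oxidation state +3, the complex ion is [Al...].

[AlBrF(N3)(PPh3)]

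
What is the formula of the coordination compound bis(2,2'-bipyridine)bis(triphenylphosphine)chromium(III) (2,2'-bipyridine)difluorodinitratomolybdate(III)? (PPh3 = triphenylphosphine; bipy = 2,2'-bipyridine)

Cation [Cr…]: ligand charges 0, Cr(III) ⇒ ion charge 3+.
Anion [Mo…]: ligand charges -4, Mo(III) ⇒ ion charge 1−.
One 3+ cation requires 3 of the 1− anion.

[Cr(bipy)2(PPh3)2][Mo(bipy)F2(NO3)2]3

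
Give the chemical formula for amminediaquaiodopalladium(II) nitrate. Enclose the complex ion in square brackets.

[Pd(H2O)2I(NH3)]NO3

Ligands: 1 iodo (I, -1), 1 ammine (NH3, neutral), 2 aqua (H2O, neutral). Ligand charge sum = -1.
Charge balance with nitrate (-1) requires 1 complex ion per 1 nitrate.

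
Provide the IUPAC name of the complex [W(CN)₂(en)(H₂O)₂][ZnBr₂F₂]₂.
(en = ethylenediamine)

Zinc is always +2 in its complexes; the anion's ligand charges sum to -4, so the complex anion is 2−.
With 2 anions per cation, the cation must be 2×2 = 4+.
Cation: ligand charges sum to -2; for the ion to be 4+, W = +6.

diaquadicyano(ethylenediamine)tungsten(VI) dibromodifluorozincate(II)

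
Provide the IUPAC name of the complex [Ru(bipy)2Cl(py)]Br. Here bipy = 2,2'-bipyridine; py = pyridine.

The 1 bromide counter-ion carries a total charge of -1, so each complex ion is 1+.
Ligand charges: 1×chloro (-1 each), 2×2,2'-bipyridine (neutral), 1×pyridine (neutral); total -1. So Ru + (-1) = 1+, giving Ru = +2.
Ligands are named alphabetically: bipyridine before chloro before pyridine.

bis(2,2'-bipyridine)chloro(pyridine)ruthenium(II) bromide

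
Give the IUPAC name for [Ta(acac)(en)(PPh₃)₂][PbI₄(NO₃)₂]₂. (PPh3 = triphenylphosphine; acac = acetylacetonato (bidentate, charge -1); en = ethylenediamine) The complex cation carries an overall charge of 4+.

Both ions are complex: the cation is named first with the plain metal name, the anion second with the -ate form; each ion's ligands are alphabetised independently.
The complex cation is given as 4+; its ligand charges sum to -1, so Ta = +5.
With 2 anions per cation, each anion must be 4/2 = 2−.
Anion: ligand charges sum to -6; for the ion to be 2−, Pb = +4.

(acetylacetonato)(ethylenediamine)bis(triphenylphosphine)tantalum(V) tetraiododinitratoplumbate(IV)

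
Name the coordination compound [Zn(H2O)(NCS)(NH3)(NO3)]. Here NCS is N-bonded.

ammineaquaisothiocyanatonitratozinc(II)

There is no counter-ion, so the complex is neutral overall.
Ligand charges: 1×ammine (neutral), 1×aqua (neutral), 1×isothiocyanato (-1 each), 1×nitrato (-1 each); total -2. So Zn + (-2) = 0, giving Zn = +2.
Ligands are named alphabetically: ammine before aqua before isothiocyanato before nitrato.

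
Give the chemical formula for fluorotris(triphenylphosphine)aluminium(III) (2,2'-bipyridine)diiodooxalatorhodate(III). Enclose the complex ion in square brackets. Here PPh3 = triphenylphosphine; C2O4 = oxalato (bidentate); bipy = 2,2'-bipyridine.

[AlF(PPh3)3][Rh(bipy)(C2O4)I2]2

Cation [Al…]: ligand charges -1, Al(III) ⇒ ion charge 2+.
Anion [Rh…]: ligand charges -4, Rh(III) ⇒ ion charge 1−.
One 2+ cation requires 2 of the 1− anion.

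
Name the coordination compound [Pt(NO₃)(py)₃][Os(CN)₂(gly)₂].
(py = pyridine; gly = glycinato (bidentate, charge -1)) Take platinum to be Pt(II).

nitratotris(pyridine)platinum(II) dicyanobis(glycinato)osmate(III)

Both ions are complex: the cation is named first with the plain metal name, the anion second with the -ate form; each ion's ligands are alphabetised independently.
Pt is given as +2; the cation's ligand charges sum to -1, so the complex cation is 1+.
A 1:1 salt means the anion carries the equal and opposite charge, 1−.
Anion: ligand charges sum to -4; for the ion to be 1−, Os = +3.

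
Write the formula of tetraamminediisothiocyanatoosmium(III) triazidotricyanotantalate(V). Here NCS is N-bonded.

Cation [Os…]: ligand charges -2, Os(III) ⇒ ion charge 1+.
Anion [Ta…]: ligand charges -6, Ta(V) ⇒ ion charge 1−.
One 1+ cation balances one 1− anion.

[Os(NCS)2(NH3)4][Ta(CN)3(N3)3]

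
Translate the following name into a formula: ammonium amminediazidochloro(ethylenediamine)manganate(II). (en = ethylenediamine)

NH4[MnCl(en)(N3)2(NH3)]

Ligands: 2 azido (N3, -1), 1 chloro (Cl, -1), 1 ammine (NH3, neutral), 1 ethylenediamine (en, neutral). Ligand charge sum = -3.
Charge balance with ammonium (+1) requires 1 complex ion per 1 ammonium.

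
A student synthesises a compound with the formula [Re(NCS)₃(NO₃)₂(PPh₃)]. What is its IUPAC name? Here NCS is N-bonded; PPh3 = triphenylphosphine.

There is no counter-ion, so the complex is neutral overall.
Ligand charges: 3×isothiocyanato (-1 each), 2×nitrato (-1 each), 1×triphenylphosphine (neutral); total -5. So Re + (-5) = 0, giving Re = +5.
Ligands are named alphabetically: isothiocyanato before nitrato before triphenylphosphine.

triisothiocyanatodinitrato(triphenylphosphine)rhenium(V)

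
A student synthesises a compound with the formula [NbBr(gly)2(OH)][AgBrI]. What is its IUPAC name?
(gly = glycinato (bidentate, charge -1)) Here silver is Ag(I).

Ag is given as +1; the anion's ligand charges sum to -2, so the complex anion is 1−.
A 1:1 salt means the cation carries the equal and opposite charge, 1+.
Cation: ligand charges sum to -4; for the ion to be 1+, Nb = +5.

bromobis(glycinato)hydroxoniobium(V) bromoiodoargentate(I)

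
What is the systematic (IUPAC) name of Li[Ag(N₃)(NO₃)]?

lithium azidonitratoargentate(I)

The 1 lithium counter-ion carries a total charge of +1, so each complex ion is 1−.
Ligand charges: 1×nitrato (-1 each), 1×azido (-1 each); total -2. So Ag + (-2) = 1−, giving Ag = +1.
Ligands are named alphabetically: azido before nitrato.
The complex ion is anionic, so silver takes the -ate form argentate(I).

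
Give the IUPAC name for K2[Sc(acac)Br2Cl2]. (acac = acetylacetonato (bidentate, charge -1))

The 2 potassium counter-ions carry a total charge of +2, so each complex ion is 2−.
Ligand charges: 2×bromo (-1 each), 2×chloro (-1 each), 1×acetylacetonato (-1 each); total -5. So Sc + (-5) = 2−, giving Sc = +3.
Ligands are named alphabetically: acetylacetonato before bromo before chloro.
The complex ion is anionic, so scandium takes the -ate form scandate(III).

potassium (acetylacetonato)dibromodichloroscandate(III)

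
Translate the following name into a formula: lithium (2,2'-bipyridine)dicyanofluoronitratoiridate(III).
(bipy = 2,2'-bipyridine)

Ligands: 1 2,2'-bipyridine (bipy, neutral), 1 fluoro (F, -1), 1 nitrato (NO3, -1), 2 cyano (CN, -1). Ligand charge sum = -4.
With Ir in oxidation state +3, the complex ion is [Ir...]^1−.
Charge balance with lithium (+1) requires 1 complex ion per 1 lithium.

Li[Ir(bipy)(CN)2F(NO3)]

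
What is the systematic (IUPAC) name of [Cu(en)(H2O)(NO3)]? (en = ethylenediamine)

aqua(ethylenediamine)nitratocopper(I)

There is no counter-ion, so the complex is neutral overall.
Ligand charges: 1×aqua (neutral), 1×nitrato (-1 each), 1×ethylenediamine (neutral); total -1. So Cu + (-1) = 0, giving Cu = +1.
Ligands are named alphabetically: aqua before ethylenediamine before nitrato.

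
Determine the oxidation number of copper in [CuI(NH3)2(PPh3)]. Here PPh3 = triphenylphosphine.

+1

No counter-ion: the bracketed complex is neutral.
Ligand charges: 2×NH3 neutral; 1×I = -1; 1×PPh3 neutral; sum -1.
Cu + (-1) = 0 ⇒ Cu is +1.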